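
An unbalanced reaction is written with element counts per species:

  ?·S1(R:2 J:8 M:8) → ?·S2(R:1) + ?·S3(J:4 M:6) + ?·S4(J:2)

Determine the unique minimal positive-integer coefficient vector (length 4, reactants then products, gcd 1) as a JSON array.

R: 3·2 = 6 | 6·1+4·0+4·0 = 6
J: 3·8 = 24 | 6·0+4·4+4·2 = 24
M: 3·8 = 24 | 6·0+4·6+4·0 = 24
gcd(3,6,4,4) = 1

Coefficients: [3, 6, 4, 4]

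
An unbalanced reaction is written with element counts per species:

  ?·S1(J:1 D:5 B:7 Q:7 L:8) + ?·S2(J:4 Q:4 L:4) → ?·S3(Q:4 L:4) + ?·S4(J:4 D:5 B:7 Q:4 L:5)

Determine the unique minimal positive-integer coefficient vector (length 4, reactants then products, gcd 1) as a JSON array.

Coefficients: [4, 3, 6, 4]

J: 4·1+3·4 = 16 | 6·0+4·4 = 16
D: 4·5+3·0 = 20 | 6·0+4·5 = 20
B: 4·7+3·0 = 28 | 6·0+4·7 = 28
Q: 4·7+3·4 = 40 | 6·4+4·4 = 40
L: 4·8+3·4 = 44 | 6·4+4·5 = 44
gcd(4,3,6,4) = 1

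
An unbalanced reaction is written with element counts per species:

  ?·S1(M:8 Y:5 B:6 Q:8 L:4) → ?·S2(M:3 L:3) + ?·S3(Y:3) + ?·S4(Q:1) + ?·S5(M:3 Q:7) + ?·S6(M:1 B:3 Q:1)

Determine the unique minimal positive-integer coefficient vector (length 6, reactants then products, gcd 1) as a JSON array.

M: 3·8 = 24 | 4·3+5·0+4·0+2·3+6·1 = 24
Y: 3·5 = 15 | 4·0+5·3+4·0+2·0+6·0 = 15
B: 3·6 = 18 | 4·0+5·0+4·0+2·0+6·3 = 18
Q: 3·8 = 24 | 4·0+5·0+4·1+2·7+6·1 = 24
L: 3·4 = 12 | 4·3+5·0+4·0+2·0+6·0 = 12
gcd(3,4,5,4,2,6) = 1

Coefficients: [3, 4, 5, 4, 2, 6]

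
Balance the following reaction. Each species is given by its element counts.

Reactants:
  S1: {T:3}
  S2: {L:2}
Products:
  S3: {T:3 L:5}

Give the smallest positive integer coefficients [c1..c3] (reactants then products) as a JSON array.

T: 2·3+5·0 = 6 | 2·3 = 6
L: 2·0+5·2 = 10 | 2·5 = 10
gcd(2,5,2) = 1

Coefficients: [2, 5, 2]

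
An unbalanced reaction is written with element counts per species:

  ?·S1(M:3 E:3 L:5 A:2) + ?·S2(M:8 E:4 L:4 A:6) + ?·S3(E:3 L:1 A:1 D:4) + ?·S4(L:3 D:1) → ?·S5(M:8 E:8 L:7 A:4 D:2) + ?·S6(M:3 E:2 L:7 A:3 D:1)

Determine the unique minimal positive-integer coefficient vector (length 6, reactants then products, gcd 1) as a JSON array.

Coefficients: [5, 2, 1, 5, 2, 5]

M: 5·3+2·8+1·0+5·0 = 31 | 2·8+5·3 = 31
E: 5·3+2·4+1·3+5·0 = 26 | 2·8+5·2 = 26
L: 5·5+2·4+1·1+5·3 = 49 | 2·7+5·7 = 49
A: 5·2+2·6+1·1+5·0 = 23 | 2·4+5·3 = 23
D: 5·0+2·0+1·4+5·1 = 9 | 2·2+5·1 = 9
gcd(5,2,1,5,2,5) = 1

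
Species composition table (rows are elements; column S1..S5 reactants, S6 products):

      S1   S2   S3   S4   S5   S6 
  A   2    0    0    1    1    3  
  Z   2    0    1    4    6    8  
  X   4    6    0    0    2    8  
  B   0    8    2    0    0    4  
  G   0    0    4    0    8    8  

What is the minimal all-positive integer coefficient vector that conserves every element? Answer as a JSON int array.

Coefficients: [5, 2, 2, 1, 4, 5]

A: 5·2+2·0+2·0+1·1+4·1 = 15 | 5·3 = 15
Z: 5·2+2·0+2·1+1·4+4·6 = 40 | 5·8 = 40
X: 5·4+2·6+2·0+1·0+4·2 = 40 | 5·8 = 40
B: 5·0+2·8+2·2+1·0+4·0 = 20 | 5·4 = 20
G: 5·0+2·0+2·4+1·0+4·8 = 40 | 5·8 = 40
gcd(5,2,2,1,4,5) = 1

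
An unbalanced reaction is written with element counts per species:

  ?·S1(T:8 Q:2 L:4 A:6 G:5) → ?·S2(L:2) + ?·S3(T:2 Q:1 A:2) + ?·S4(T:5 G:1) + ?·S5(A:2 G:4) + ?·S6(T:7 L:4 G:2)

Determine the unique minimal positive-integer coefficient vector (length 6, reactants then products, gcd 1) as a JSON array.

Coefficients: [3, 4, 6, 1, 3, 1]

T: 3·8 = 24 | 4·0+6·2+1·5+3·0+1·7 = 24
Q: 3·2 = 6 | 4·0+6·1+1·0+3·0+1·0 = 6
L: 3·4 = 12 | 4·2+6·0+1·0+3·0+1·4 = 12
A: 3·6 = 18 | 4·0+6·2+1·0+3·2+1·0 = 18
G: 3·5 = 15 | 4·0+6·0+1·1+3·4+1·2 = 15
gcd(3,4,6,1,3,1) = 1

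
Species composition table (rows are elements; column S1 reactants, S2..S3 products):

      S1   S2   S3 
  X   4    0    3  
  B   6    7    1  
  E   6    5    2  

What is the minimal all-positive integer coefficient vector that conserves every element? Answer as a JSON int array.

Coefficients: [3, 2, 4]

X: 3·4 = 12 | 2·0+4·3 = 12
B: 3·6 = 18 | 2·7+4·1 = 18
E: 3·6 = 18 | 2·5+4·2 = 18
gcd(3,2,4) = 1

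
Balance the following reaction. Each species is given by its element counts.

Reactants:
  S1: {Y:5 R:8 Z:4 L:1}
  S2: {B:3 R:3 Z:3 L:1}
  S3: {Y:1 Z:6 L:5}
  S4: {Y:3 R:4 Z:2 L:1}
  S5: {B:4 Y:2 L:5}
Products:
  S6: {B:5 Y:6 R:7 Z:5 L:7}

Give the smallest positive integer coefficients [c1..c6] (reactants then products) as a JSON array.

B: 4·0+2·3+1·0+1·0+6·4 = 30 | 6·5 = 30
Y: 4·5+2·0+1·1+1·3+6·2 = 36 | 6·6 = 36
R: 4·8+2·3+1·0+1·4+6·0 = 42 | 6·7 = 42
Z: 4·4+2·3+1·6+1·2+6·0 = 30 | 6·5 = 30
L: 4·1+2·1+1·5+1·1+6·5 = 42 | 6·7 = 42
gcd(4,2,1,1,6,6) = 1

Coefficients: [4, 2, 1, 1, 6, 6]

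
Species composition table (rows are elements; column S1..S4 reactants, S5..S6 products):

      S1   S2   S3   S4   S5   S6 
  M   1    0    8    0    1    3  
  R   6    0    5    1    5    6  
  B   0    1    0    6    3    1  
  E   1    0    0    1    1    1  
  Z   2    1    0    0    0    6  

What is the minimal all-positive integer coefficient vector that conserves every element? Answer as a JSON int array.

M: 6·1+6·0+1·8+2·0 = 14 | 5·1+3·3 = 14
R: 6·6+6·0+1·5+2·1 = 43 | 5·5+3·6 = 43
B: 6·0+6·1+1·0+2·6 = 18 | 5·3+3·1 = 18
E: 6·1+6·0+1·0+2·1 = 8 | 5·1+3·1 = 8
Z: 6·2+6·1+1·0+2·0 = 18 | 5·0+3·6 = 18
gcd(6,6,1,2,5,3) = 1

Coefficients: [6, 6, 1, 2, 5, 3]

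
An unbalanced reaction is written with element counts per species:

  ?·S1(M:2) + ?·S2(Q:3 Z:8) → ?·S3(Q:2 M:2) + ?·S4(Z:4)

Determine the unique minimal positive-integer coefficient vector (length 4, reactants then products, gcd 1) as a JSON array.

Coefficients: [3, 2, 3, 4]

Q: 3·0+2·3 = 6 | 3·2+4·0 = 6
Z: 3·0+2·8 = 16 | 3·0+4·4 = 16
M: 3·2+2·0 = 6 | 3·2+4·0 = 6
gcd(3,2,3,4) = 1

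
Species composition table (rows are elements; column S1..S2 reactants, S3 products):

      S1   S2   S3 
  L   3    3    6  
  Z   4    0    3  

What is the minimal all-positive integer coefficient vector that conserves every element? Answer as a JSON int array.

Coefficients: [3, 5, 4]

L: 3·3+5·3 = 24 | 4·6 = 24
Z: 3·4+5·0 = 12 | 4·3 = 12
gcd(3,5,4) = 1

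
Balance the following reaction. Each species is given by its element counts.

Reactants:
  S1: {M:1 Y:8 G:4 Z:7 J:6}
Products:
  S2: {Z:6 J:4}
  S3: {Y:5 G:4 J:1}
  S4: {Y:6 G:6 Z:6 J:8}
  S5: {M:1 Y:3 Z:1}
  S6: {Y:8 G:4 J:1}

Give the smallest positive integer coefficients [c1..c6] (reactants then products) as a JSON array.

Coefficients: [5, 3, 1, 2, 5, 1]

M: 5·1 = 5 | 3·0+1·0+2·0+5·1+1·0 = 5
Y: 5·8 = 40 | 3·0+1·5+2·6+5·3+1·8 = 40
G: 5·4 = 20 | 3·0+1·4+2·6+5·0+1·4 = 20
Z: 5·7 = 35 | 3·6+1·0+2·6+5·1+1·0 = 35
J: 5·6 = 30 | 3·4+1·1+2·8+5·0+1·1 = 30
gcd(5,3,1,2,5,1) = 1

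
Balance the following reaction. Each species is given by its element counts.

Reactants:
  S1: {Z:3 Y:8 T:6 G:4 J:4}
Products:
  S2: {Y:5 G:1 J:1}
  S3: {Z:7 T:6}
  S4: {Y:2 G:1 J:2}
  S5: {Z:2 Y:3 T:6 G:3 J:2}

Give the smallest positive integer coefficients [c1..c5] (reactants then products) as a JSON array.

Z: 5·3 = 15 | 4·0+1·7+4·0+4·2 = 15
Y: 5·8 = 40 | 4·5+1·0+4·2+4·3 = 40
T: 5·6 = 30 | 4·0+1·6+4·0+4·6 = 30
G: 5·4 = 20 | 4·1+1·0+4·1+4·3 = 20
J: 5·4 = 20 | 4·1+1·0+4·2+4·2 = 20
gcd(5,4,1,4,4) = 1

Coefficients: [5, 4, 1, 4, 4]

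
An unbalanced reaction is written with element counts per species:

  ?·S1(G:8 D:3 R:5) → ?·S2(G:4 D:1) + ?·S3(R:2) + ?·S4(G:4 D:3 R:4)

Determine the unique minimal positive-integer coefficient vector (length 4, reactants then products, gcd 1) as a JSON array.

Coefficients: [2, 3, 3, 1]

G: 2·8 = 16 | 3·4+3·0+1·4 = 16
D: 2·3 = 6 | 3·1+3·0+1·3 = 6
R: 2·5 = 10 | 3·0+3·2+1·4 = 10
gcd(2,3,3,1) = 1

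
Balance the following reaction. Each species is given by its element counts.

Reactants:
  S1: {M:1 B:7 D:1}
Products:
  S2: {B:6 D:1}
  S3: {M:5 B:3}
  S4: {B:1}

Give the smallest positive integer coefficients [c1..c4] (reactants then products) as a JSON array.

Coefficients: [5, 5, 1, 2]

M: 5·1 = 5 | 5·0+1·5+2·0 = 5
B: 5·7 = 35 | 5·6+1·3+2·1 = 35
D: 5·1 = 5 | 5·1+1·0+2·0 = 5
gcd(5,5,1,2) = 1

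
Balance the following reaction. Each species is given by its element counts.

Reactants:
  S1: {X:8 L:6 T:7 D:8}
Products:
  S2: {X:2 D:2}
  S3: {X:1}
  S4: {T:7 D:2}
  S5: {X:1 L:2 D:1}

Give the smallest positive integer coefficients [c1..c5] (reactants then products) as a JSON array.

Coefficients: [2, 3, 4, 2, 6]

X: 2·8 = 16 | 3·2+4·1+2·0+6·1 = 16
L: 2·6 = 12 | 3·0+4·0+2·0+6·2 = 12
T: 2·7 = 14 | 3·0+4·0+2·7+6·0 = 14
D: 2·8 = 16 | 3·2+4·0+2·2+6·1 = 16
gcd(2,3,4,2,6) = 1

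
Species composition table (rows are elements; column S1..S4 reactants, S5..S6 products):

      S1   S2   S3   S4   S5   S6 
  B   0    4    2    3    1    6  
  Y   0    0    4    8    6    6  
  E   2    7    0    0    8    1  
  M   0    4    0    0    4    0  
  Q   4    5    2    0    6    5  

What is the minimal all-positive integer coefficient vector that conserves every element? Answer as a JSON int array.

Coefficients: [4, 3, 6, 3, 3, 5]

B: 4·0+3·4+6·2+3·3 = 33 | 3·1+5·6 = 33
Y: 4·0+3·0+6·4+3·8 = 48 | 3·6+5·6 = 48
E: 4·2+3·7+6·0+3·0 = 29 | 3·8+5·1 = 29
M: 4·0+3·4+6·0+3·0 = 12 | 3·4+5·0 = 12
Q: 4·4+3·5+6·2+3·0 = 43 | 3·6+5·5 = 43
gcd(4,3,6,3,3,5) = 1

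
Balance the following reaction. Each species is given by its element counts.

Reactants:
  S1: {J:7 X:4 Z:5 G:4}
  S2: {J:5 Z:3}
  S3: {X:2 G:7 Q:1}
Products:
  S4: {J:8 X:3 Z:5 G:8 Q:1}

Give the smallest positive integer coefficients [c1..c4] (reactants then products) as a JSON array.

J: 1·7+5·5+4·0 = 32 | 4·8 = 32
X: 1·4+5·0+4·2 = 12 | 4·3 = 12
Z: 1·5+5·3+4·0 = 20 | 4·5 = 20
G: 1·4+5·0+4·7 = 32 | 4·8 = 32
Q: 1·0+5·0+4·1 = 4 | 4·1 = 4
gcd(1,5,4,4) = 1

Coefficients: [1, 5, 4, 4]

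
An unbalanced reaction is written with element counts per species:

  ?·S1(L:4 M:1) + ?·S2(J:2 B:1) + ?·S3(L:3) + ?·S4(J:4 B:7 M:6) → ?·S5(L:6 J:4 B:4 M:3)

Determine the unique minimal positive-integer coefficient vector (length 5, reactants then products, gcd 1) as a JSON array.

Coefficients: [3, 6, 6, 2, 5]

L: 3·4+6·0+6·3+2·0 = 30 | 5·6 = 30
J: 3·0+6·2+6·0+2·4 = 20 | 5·4 = 20
B: 3·0+6·1+6·0+2·7 = 20 | 5·4 = 20
M: 3·1+6·0+6·0+2·6 = 15 | 5·3 = 15
gcd(3,6,6,2,5) = 1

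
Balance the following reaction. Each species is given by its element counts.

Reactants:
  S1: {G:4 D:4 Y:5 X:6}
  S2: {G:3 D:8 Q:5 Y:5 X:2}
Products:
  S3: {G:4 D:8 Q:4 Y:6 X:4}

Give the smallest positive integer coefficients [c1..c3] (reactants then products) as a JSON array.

Coefficients: [2, 4, 5]

G: 2·4+4·3 = 20 | 5·4 = 20
D: 2·4+4·8 = 40 | 5·8 = 40
Q: 2·0+4·5 = 20 | 5·4 = 20
Y: 2·5+4·5 = 30 | 5·6 = 30
X: 2·6+4·2 = 20 | 5·4 = 20
gcd(2,4,5) = 1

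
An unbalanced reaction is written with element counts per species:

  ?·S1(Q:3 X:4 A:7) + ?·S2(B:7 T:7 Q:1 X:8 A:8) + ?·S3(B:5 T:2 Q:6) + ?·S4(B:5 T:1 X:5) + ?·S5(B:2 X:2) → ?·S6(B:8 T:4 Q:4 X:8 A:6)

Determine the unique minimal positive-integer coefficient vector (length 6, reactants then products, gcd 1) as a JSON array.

B: 2·0+2·7+2·5+2·5+3·2 = 40 | 5·8 = 40
T: 2·0+2·7+2·2+2·1+3·0 = 20 | 5·4 = 20
Q: 2·3+2·1+2·6+2·0+3·0 = 20 | 5·4 = 20
X: 2·4+2·8+2·0+2·5+3·2 = 40 | 5·8 = 40
A: 2·7+2·8+2·0+2·0+3·0 = 30 | 5·6 = 30
gcd(2,2,2,2,3,5) = 1

Coefficients: [2, 2, 2, 2, 3, 5]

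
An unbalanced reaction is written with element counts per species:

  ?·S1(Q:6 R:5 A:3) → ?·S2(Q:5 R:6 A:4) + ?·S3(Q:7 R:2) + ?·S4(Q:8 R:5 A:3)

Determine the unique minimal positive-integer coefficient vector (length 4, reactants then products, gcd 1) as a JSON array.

Coefficients: [5, 3, 1, 1]

Q: 5·6 = 30 | 3·5+1·7+1·8 = 30
R: 5·5 = 25 | 3·6+1·2+1·5 = 25
A: 5·3 = 15 | 3·4+1·0+1·3 = 15
gcd(5,3,1,1) = 1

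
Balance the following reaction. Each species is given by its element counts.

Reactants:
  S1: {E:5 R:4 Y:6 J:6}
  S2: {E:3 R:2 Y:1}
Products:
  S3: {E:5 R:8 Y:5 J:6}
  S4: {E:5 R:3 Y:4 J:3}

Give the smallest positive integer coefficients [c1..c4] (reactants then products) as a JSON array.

Coefficients: [4, 5, 1, 6]

E: 4·5+5·3 = 35 | 1·5+6·5 = 35
R: 4·4+5·2 = 26 | 1·8+6·3 = 26
Y: 4·6+5·1 = 29 | 1·5+6·4 = 29
J: 4·6+5·0 = 24 | 1·6+6·3 = 24
gcd(4,5,1,6) = 1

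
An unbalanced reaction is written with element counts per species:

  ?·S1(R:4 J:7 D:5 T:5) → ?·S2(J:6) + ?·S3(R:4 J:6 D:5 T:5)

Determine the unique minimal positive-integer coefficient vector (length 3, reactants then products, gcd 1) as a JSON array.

R: 6·4 = 24 | 1·0+6·4 = 24
J: 6·7 = 42 | 1·6+6·6 = 42
D: 6·5 = 30 | 1·0+6·5 = 30
T: 6·5 = 30 | 1·0+6·5 = 30
gcd(6,1,6) = 1

Coefficients: [6, 1, 6]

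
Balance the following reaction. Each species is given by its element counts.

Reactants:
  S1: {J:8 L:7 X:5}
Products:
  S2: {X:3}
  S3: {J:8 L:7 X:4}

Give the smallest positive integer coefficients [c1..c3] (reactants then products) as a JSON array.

J: 3·8 = 24 | 1·0+3·8 = 24
L: 3·7 = 21 | 1·0+3·7 = 21
X: 3·5 = 15 | 1·3+3·4 = 15
gcd(3,1,3) = 1

Coefficients: [3, 1, 3]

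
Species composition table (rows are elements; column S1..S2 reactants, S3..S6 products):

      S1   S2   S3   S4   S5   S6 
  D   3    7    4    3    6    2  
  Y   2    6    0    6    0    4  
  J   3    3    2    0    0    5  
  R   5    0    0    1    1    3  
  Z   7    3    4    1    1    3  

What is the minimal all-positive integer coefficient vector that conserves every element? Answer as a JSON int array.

D: 3·3+6·7 = 51 | 6·4+5·3+1·6+3·2 = 51
Y: 3·2+6·6 = 42 | 6·0+5·6+1·0+3·4 = 42
J: 3·3+6·3 = 27 | 6·2+5·0+1·0+3·5 = 27
R: 3·5+6·0 = 15 | 6·0+5·1+1·1+3·3 = 15
Z: 3·7+6·3 = 39 | 6·4+5·1+1·1+3·3 = 39
gcd(3,6,6,5,1,3) = 1

Coefficients: [3, 6, 6, 5, 1, 3]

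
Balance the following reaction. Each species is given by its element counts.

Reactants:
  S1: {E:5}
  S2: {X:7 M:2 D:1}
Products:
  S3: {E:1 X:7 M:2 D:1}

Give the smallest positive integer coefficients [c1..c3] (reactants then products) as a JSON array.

Coefficients: [1, 5, 5]

E: 1·5+5·0 = 5 | 5·1 = 5
X: 1·0+5·7 = 35 | 5·7 = 35
M: 1·0+5·2 = 10 | 5·2 = 10
D: 1·0+5·1 = 5 | 5·1 = 5
gcd(1,5,5) = 1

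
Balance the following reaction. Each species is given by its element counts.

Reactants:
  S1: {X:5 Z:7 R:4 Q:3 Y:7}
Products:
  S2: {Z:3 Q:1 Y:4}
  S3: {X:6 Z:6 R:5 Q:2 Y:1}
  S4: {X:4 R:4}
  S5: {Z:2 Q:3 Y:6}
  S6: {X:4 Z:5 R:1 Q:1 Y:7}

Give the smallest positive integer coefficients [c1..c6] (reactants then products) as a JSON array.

Coefficients: [6, 5, 3, 2, 2, 1]

X: 6·5 = 30 | 5·0+3·6+2·4+2·0+1·4 = 30
Z: 6·7 = 42 | 5·3+3·6+2·0+2·2+1·5 = 42
R: 6·4 = 24 | 5·0+3·5+2·4+2·0+1·1 = 24
Q: 6·3 = 18 | 5·1+3·2+2·0+2·3+1·1 = 18
Y: 6·7 = 42 | 5·4+3·1+2·0+2·6+1·7 = 42
gcd(6,5,3,2,2,1) = 1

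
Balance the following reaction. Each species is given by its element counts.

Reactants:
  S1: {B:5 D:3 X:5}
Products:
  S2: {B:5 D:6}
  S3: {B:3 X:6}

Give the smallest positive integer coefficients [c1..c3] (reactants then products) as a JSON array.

Coefficients: [6, 3, 5]

B: 6·5 = 30 | 3·5+5·3 = 30
D: 6·3 = 18 | 3·6+5·0 = 18
X: 6·5 = 30 | 3·0+5·6 = 30
gcd(6,3,5) = 1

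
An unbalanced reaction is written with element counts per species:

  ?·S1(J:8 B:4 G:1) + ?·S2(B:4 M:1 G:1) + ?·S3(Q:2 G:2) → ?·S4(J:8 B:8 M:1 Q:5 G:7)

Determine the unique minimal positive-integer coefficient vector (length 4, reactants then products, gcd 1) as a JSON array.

Coefficients: [2, 2, 5, 2]

J: 2·8+2·0+5·0 = 16 | 2·8 = 16
B: 2·4+2·4+5·0 = 16 | 2·8 = 16
M: 2·0+2·1+5·0 = 2 | 2·1 = 2
Q: 2·0+2·0+5·2 = 10 | 2·5 = 10
G: 2·1+2·1+5·2 = 14 | 2·7 = 14
gcd(2,2,5,2) = 1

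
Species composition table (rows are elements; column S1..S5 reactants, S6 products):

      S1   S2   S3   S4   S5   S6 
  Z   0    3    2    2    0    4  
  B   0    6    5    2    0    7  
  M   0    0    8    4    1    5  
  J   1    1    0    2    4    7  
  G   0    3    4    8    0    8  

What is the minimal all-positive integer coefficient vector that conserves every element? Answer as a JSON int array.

Coefficients: [5, 4, 1, 3, 5, 5]

Z: 5·0+4·3+1·2+3·2+5·0 = 20 | 5·4 = 20
B: 5·0+4·6+1·5+3·2+5·0 = 35 | 5·7 = 35
M: 5·0+4·0+1·8+3·4+5·1 = 25 | 5·5 = 25
J: 5·1+4·1+1·0+3·2+5·4 = 35 | 5·7 = 35
G: 5·0+4·3+1·4+3·8+5·0 = 40 | 5·8 = 40
gcd(5,4,1,3,5,5) = 1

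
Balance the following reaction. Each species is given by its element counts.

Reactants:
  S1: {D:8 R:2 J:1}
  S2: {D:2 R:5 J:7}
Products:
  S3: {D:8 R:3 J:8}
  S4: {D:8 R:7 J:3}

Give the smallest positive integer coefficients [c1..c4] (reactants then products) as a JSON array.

Coefficients: [5, 4, 3, 3]

D: 5·8+4·2 = 48 | 3·8+3·8 = 48
R: 5·2+4·5 = 30 | 3·3+3·7 = 30
J: 5·1+4·7 = 33 | 3·8+3·3 = 33
gcd(5,4,3,3) = 1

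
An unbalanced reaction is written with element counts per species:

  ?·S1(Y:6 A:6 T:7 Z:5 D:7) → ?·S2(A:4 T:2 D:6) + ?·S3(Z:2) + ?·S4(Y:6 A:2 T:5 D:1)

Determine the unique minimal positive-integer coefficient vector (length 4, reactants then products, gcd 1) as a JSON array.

Y: 2·6 = 12 | 2·0+5·0+2·6 = 12
A: 2·6 = 12 | 2·4+5·0+2·2 = 12
T: 2·7 = 14 | 2·2+5·0+2·5 = 14
Z: 2·5 = 10 | 2·0+5·2+2·0 = 10
D: 2·7 = 14 | 2·6+5·0+2·1 = 14
gcd(2,2,5,2) = 1

Coefficients: [2, 2, 5, 2]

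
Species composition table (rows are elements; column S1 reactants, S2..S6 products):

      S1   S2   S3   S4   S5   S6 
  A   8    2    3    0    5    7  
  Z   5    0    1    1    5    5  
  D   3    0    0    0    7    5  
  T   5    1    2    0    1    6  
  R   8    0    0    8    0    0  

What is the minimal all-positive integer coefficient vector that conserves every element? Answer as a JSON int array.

A: 4·8 = 32 | 1·2+6·3+4·0+1·5+1·7 = 32
Z: 4·5 = 20 | 1·0+6·1+4·1+1·5+1·5 = 20
D: 4·3 = 12 | 1·0+6·0+4·0+1·7+1·5 = 12
T: 4·5 = 20 | 1·1+6·2+4·0+1·1+1·6 = 20
R: 4·8 = 32 | 1·0+6·0+4·8+1·0+1·0 = 32
gcd(4,1,6,4,1,1) = 1

Coefficients: [4, 1, 6, 4, 1, 1]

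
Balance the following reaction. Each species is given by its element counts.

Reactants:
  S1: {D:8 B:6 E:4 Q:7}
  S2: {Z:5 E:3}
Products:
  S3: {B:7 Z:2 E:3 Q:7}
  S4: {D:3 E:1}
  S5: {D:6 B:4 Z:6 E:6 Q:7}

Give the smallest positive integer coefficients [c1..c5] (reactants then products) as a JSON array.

Coefficients: [3, 2, 2, 6, 1]

D: 3·8+2·0 = 24 | 2·0+6·3+1·6 = 24
B: 3·6+2·0 = 18 | 2·7+6·0+1·4 = 18
Z: 3·0+2·5 = 10 | 2·2+6·0+1·6 = 10
E: 3·4+2·3 = 18 | 2·3+6·1+1·6 = 18
Q: 3·7+2·0 = 21 | 2·7+6·0+1·7 = 21
gcd(3,2,2,6,1) = 1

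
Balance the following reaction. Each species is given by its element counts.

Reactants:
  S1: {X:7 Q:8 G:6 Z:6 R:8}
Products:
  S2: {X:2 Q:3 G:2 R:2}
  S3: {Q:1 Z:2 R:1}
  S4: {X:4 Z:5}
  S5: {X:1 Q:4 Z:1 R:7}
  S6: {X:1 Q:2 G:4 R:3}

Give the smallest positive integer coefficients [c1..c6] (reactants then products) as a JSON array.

X: 4·7 = 28 | 6·2+4·0+3·4+1·1+3·1 = 28
Q: 4·8 = 32 | 6·3+4·1+3·0+1·4+3·2 = 32
G: 4·6 = 24 | 6·2+4·0+3·0+1·0+3·4 = 24
Z: 4·6 = 24 | 6·0+4·2+3·5+1·1+3·0 = 24
R: 4·8 = 32 | 6·2+4·1+3·0+1·7+3·3 = 32
gcd(4,6,4,3,1,3) = 1

Coefficients: [4, 6, 4, 3, 1, 3]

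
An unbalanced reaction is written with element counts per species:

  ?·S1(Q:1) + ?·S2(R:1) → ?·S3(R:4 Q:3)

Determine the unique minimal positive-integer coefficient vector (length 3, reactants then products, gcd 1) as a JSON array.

Coefficients: [3, 4, 1]

R: 3·0+4·1 = 4 | 1·4 = 4
Q: 3·1+4·0 = 3 | 1·3 = 3
gcd(3,4,1) = 1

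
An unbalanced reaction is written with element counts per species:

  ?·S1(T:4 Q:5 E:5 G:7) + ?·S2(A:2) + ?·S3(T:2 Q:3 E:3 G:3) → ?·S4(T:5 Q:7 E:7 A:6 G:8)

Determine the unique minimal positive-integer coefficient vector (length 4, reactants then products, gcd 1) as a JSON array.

T: 1·4+6·0+3·2 = 10 | 2·5 = 10
Q: 1·5+6·0+3·3 = 14 | 2·7 = 14
E: 1·5+6·0+3·3 = 14 | 2·7 = 14
A: 1·0+6·2+3·0 = 12 | 2·6 = 12
G: 1·7+6·0+3·3 = 16 | 2·8 = 16
gcd(1,6,3,2) = 1

Coefficients: [1, 6, 3, 2]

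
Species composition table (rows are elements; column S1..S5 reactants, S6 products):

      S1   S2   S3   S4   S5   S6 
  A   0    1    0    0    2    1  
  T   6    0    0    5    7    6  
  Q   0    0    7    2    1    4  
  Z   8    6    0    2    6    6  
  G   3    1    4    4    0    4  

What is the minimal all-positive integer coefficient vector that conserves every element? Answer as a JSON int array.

Coefficients: [1, 1, 2, 2, 2, 5]

A: 1·0+1·1+2·0+2·0+2·2 = 5 | 5·1 = 5
T: 1·6+1·0+2·0+2·5+2·7 = 30 | 5·6 = 30
Q: 1·0+1·0+2·7+2·2+2·1 = 20 | 5·4 = 20
Z: 1·8+1·6+2·0+2·2+2·6 = 30 | 5·6 = 30
G: 1·3+1·1+2·4+2·4+2·0 = 20 | 5·4 = 20
gcd(1,1,2,2,2,5) = 1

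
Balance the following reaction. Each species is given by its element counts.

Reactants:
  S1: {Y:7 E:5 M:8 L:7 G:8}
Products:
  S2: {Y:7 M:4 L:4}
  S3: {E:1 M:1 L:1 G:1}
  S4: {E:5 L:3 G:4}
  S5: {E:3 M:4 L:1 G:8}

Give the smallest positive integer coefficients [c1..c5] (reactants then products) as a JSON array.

Y: 3·7 = 21 | 3·7+4·0+1·0+2·0 = 21
E: 3·5 = 15 | 3·0+4·1+1·5+2·3 = 15
M: 3·8 = 24 | 3·4+4·1+1·0+2·4 = 24
L: 3·7 = 21 | 3·4+4·1+1·3+2·1 = 21
G: 3·8 = 24 | 3·0+4·1+1·4+2·8 = 24
gcd(3,3,4,1,2) = 1

Coefficients: [3, 3, 4, 1, 2]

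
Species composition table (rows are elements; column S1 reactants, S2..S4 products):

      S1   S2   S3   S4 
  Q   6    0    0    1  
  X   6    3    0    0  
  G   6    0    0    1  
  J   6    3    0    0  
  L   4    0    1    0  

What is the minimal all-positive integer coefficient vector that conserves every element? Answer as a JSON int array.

Q: 1·6 = 6 | 2·0+4·0+6·1 = 6
X: 1·6 = 6 | 2·3+4·0+6·0 = 6
G: 1·6 = 6 | 2·0+4·0+6·1 = 6
J: 1·6 = 6 | 2·3+4·0+6·0 = 6
L: 1·4 = 4 | 2·0+4·1+6·0 = 4
gcd(1,2,4,6) = 1

Coefficients: [1, 2, 4, 6]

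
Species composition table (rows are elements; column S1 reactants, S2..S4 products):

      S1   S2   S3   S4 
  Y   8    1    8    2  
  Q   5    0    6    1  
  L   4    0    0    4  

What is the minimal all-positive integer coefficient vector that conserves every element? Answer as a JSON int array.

Coefficients: [3, 2, 2, 3]

Y: 3·8 = 24 | 2·1+2·8+3·2 = 24
Q: 3·5 = 15 | 2·0+2·6+3·1 = 15
L: 3·4 = 12 | 2·0+2·0+3·4 = 12
gcd(3,2,2,3) = 1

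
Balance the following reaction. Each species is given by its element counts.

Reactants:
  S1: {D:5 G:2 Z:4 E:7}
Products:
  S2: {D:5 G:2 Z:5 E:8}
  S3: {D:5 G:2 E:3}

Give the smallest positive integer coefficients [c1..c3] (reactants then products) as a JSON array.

D: 5·5 = 25 | 4·5+1·5 = 25
G: 5·2 = 10 | 4·2+1·2 = 10
Z: 5·4 = 20 | 4·5+1·0 = 20
E: 5·7 = 35 | 4·8+1·3 = 35
gcd(5,4,1) = 1

Coefficients: [5, 4, 1]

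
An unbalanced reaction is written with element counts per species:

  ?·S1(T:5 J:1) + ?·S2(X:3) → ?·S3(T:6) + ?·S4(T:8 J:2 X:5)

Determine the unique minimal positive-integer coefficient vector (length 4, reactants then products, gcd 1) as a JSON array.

T: 6·5+5·0 = 30 | 1·6+3·8 = 30
J: 6·1+5·0 = 6 | 1·0+3·2 = 6
X: 6·0+5·3 = 15 | 1·0+3·5 = 15
gcd(6,5,1,3) = 1

Coefficients: [6, 5, 1, 3]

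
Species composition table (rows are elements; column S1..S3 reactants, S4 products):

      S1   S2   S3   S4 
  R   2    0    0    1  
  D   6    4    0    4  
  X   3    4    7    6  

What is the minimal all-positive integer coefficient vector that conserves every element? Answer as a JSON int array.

R: 2·2+1·0+2·0 = 4 | 4·1 = 4
D: 2·6+1·4+2·0 = 16 | 4·4 = 16
X: 2·3+1·4+2·7 = 24 | 4·6 = 24
gcd(2,1,2,4) = 1

Coefficients: [2, 1, 2, 4]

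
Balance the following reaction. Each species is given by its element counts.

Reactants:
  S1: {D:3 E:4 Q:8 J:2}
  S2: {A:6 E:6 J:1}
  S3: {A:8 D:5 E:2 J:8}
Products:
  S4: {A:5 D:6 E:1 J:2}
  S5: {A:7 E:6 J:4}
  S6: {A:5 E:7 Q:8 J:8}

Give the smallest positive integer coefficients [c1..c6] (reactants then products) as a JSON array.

Coefficients: [1, 4, 3, 3, 4, 1]

A: 1·0+4·6+3·8 = 48 | 3·5+4·7+1·5 = 48
D: 1·3+4·0+3·5 = 18 | 3·6+4·0+1·0 = 18
E: 1·4+4·6+3·2 = 34 | 3·1+4·6+1·7 = 34
Q: 1·8+4·0+3·0 = 8 | 3·0+4·0+1·8 = 8
J: 1·2+4·1+3·8 = 30 | 3·2+4·4+1·8 = 30
gcd(1,4,3,3,4,1) = 1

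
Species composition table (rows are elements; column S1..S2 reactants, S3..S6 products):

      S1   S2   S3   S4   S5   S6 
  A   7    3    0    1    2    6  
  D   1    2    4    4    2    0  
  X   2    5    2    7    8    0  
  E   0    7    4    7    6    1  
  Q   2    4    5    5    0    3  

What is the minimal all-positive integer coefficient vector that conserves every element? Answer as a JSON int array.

A: 4·7+5·3 = 43 | 1·0+1·1+3·2+6·6 = 43
D: 4·1+5·2 = 14 | 1·4+1·4+3·2+6·0 = 14
X: 4·2+5·5 = 33 | 1·2+1·7+3·8+6·0 = 33
E: 4·0+5·7 = 35 | 1·4+1·7+3·6+6·1 = 35
Q: 4·2+5·4 = 28 | 1·5+1·5+3·0+6·3 = 28
gcd(4,5,1,1,3,6) = 1

Coefficients: [4, 5, 1, 1, 3, 6]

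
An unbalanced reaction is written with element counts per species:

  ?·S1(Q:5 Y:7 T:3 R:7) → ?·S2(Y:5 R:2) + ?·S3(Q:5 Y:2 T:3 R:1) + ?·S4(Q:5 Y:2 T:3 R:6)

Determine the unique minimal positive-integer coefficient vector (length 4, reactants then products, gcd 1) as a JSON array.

Coefficients: [5, 5, 1, 4]

Q: 5·5 = 25 | 5·0+1·5+4·5 = 25
Y: 5·7 = 35 | 5·5+1·2+4·2 = 35
T: 5·3 = 15 | 5·0+1·3+4·3 = 15
R: 5·7 = 35 | 5·2+1·1+4·6 = 35
gcd(5,5,1,4) = 1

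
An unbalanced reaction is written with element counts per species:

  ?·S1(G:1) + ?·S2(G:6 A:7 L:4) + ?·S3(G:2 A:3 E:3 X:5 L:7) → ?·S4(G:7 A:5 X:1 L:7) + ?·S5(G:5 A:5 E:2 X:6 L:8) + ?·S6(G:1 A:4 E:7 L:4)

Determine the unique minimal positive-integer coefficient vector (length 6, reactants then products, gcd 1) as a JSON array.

Coefficients: [6, 2, 5, 1, 4, 1]

G: 6·1+2·6+5·2 = 28 | 1·7+4·5+1·1 = 28
A: 6·0+2·7+5·3 = 29 | 1·5+4·5+1·4 = 29
E: 6·0+2·0+5·3 = 15 | 1·0+4·2+1·7 = 15
X: 6·0+2·0+5·5 = 25 | 1·1+4·6+1·0 = 25
L: 6·0+2·4+5·7 = 43 | 1·7+4·8+1·4 = 43
gcd(6,2,5,1,4,1) = 1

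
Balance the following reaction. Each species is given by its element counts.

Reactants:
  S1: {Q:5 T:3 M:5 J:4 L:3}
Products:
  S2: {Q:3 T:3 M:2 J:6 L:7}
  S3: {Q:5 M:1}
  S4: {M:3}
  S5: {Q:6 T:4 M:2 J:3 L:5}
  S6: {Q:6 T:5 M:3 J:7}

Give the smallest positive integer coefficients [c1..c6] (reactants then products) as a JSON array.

Coefficients: [4, 1, 1, 4, 1, 1]

Q: 4·5 = 20 | 1·3+1·5+4·0+1·6+1·6 = 20
T: 4·3 = 12 | 1·3+1·0+4·0+1·4+1·5 = 12
M: 4·5 = 20 | 1·2+1·1+4·3+1·2+1·3 = 20
J: 4·4 = 16 | 1·6+1·0+4·0+1·3+1·7 = 16
L: 4·3 = 12 | 1·7+1·0+4·0+1·5+1·0 = 12
gcd(4,1,1,4,1,1) = 1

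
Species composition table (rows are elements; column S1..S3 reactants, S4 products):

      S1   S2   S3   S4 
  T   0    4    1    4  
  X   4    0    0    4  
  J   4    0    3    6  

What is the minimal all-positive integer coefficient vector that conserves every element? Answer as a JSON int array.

Coefficients: [6, 5, 4, 6]

T: 6·0+5·4+4·1 = 24 | 6·4 = 24
X: 6·4+5·0+4·0 = 24 | 6·4 = 24
J: 6·4+5·0+4·3 = 36 | 6·6 = 36
gcd(6,5,4,6) = 1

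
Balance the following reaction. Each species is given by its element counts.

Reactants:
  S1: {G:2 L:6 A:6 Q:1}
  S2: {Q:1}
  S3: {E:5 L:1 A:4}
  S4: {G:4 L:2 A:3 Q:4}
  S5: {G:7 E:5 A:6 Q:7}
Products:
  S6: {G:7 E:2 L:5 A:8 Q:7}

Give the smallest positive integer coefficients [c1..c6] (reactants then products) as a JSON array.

G: 2·2+2·0+1·0+6·4+1·7 = 35 | 5·7 = 35
E: 2·0+2·0+1·5+6·0+1·5 = 10 | 5·2 = 10
L: 2·6+2·0+1·1+6·2+1·0 = 25 | 5·5 = 25
A: 2·6+2·0+1·4+6·3+1·6 = 40 | 5·8 = 40
Q: 2·1+2·1+1·0+6·4+1·7 = 35 | 5·7 = 35
gcd(2,2,1,6,1,5) = 1

Coefficients: [2, 2, 1, 6, 1, 5]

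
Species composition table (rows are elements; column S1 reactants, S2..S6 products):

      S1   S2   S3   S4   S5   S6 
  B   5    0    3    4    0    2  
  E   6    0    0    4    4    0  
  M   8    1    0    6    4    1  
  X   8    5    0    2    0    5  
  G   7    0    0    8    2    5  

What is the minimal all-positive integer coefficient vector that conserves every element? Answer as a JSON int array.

B: 4·5 = 20 | 4·0+4·3+1·4+5·0+2·2 = 20
E: 4·6 = 24 | 4·0+4·0+1·4+5·4+2·0 = 24
M: 4·8 = 32 | 4·1+4·0+1·6+5·4+2·1 = 32
X: 4·8 = 32 | 4·5+4·0+1·2+5·0+2·5 = 32
G: 4·7 = 28 | 4·0+4·0+1·8+5·2+2·5 = 28
gcd(4,4,4,1,5,2) = 1

Coefficients: [4, 4, 4, 1, 5, 2]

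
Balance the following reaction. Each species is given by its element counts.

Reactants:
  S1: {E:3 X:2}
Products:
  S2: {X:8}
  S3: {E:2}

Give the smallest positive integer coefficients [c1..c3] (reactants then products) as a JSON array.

E: 4·3 = 12 | 1·0+6·2 = 12
X: 4·2 = 8 | 1·8+6·0 = 8
gcd(4,1,6) = 1

Coefficients: [4, 1, 6]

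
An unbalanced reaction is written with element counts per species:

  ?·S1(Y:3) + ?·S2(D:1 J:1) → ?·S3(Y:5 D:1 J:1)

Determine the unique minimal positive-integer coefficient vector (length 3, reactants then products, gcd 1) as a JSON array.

Y: 5·3+3·0 = 15 | 3·5 = 15
D: 5·0+3·1 = 3 | 3·1 = 3
J: 5·0+3·1 = 3 | 3·1 = 3
gcd(5,3,3) = 1

Coefficients: [5, 3, 3]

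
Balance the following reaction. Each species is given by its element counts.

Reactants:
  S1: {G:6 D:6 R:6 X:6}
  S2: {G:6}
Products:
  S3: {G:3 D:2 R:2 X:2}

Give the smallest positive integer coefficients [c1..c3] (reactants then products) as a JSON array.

G: 2·6+1·6 = 18 | 6·3 = 18
D: 2·6+1·0 = 12 | 6·2 = 12
R: 2·6+1·0 = 12 | 6·2 = 12
X: 2·6+1·0 = 12 | 6·2 = 12
gcd(2,1,6) = 1

Coefficients: [2, 1, 6]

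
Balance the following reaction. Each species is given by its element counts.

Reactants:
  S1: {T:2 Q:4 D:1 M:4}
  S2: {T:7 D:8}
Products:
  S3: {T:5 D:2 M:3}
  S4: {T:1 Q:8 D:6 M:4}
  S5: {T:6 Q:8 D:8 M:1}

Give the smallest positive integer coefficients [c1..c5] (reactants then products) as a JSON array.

Coefficients: [6, 3, 5, 2, 1]

T: 6·2+3·7 = 33 | 5·5+2·1+1·6 = 33
Q: 6·4+3·0 = 24 | 5·0+2·8+1·8 = 24
D: 6·1+3·8 = 30 | 5·2+2·6+1·8 = 30
M: 6·4+3·0 = 24 | 5·3+2·4+1·1 = 24
gcd(6,3,5,2,1) = 1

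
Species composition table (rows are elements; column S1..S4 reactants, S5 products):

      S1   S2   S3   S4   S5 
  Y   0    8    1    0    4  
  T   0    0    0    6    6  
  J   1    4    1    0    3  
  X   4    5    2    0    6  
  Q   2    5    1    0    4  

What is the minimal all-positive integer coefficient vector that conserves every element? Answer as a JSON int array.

Coefficients: [3, 2, 4, 5, 5]

Y: 3·0+2·8+4·1+5·0 = 20 | 5·4 = 20
T: 3·0+2·0+4·0+5·6 = 30 | 5·6 = 30
J: 3·1+2·4+4·1+5·0 = 15 | 5·3 = 15
X: 3·4+2·5+4·2+5·0 = 30 | 5·6 = 30
Q: 3·2+2·5+4·1+5·0 = 20 | 5·4 = 20
gcd(3,2,4,5,5) = 1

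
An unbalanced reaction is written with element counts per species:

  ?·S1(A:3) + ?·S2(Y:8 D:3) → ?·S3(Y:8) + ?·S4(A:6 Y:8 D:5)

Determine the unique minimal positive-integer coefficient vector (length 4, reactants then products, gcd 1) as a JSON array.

Coefficients: [6, 5, 2, 3]

A: 6·3+5·0 = 18 | 2·0+3·6 = 18
Y: 6·0+5·8 = 40 | 2·8+3·8 = 40
D: 6·0+5·3 = 15 | 2·0+3·5 = 15
gcd(6,5,2,3) = 1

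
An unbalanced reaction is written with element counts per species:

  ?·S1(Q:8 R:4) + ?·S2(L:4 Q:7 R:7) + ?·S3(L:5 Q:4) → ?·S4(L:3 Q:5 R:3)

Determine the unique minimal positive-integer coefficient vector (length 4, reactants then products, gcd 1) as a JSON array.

Coefficients: [1, 2, 2, 6]

L: 1·0+2·4+2·5 = 18 | 6·3 = 18
Q: 1·8+2·7+2·4 = 30 | 6·5 = 30
R: 1·4+2·7+2·0 = 18 | 6·3 = 18
gcd(1,2,2,6) = 1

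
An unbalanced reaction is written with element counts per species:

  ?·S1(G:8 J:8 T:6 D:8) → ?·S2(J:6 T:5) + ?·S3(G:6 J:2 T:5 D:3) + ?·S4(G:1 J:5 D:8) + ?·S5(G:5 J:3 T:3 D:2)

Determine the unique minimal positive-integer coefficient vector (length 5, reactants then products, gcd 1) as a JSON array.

G: 5·8 = 40 | 1·0+2·6+3·1+5·5 = 40
J: 5·8 = 40 | 1·6+2·2+3·5+5·3 = 40
T: 5·6 = 30 | 1·5+2·5+3·0+5·3 = 30
D: 5·8 = 40 | 1·0+2·3+3·8+5·2 = 40
gcd(5,1,2,3,5) = 1

Coefficients: [5, 1, 2, 3, 5]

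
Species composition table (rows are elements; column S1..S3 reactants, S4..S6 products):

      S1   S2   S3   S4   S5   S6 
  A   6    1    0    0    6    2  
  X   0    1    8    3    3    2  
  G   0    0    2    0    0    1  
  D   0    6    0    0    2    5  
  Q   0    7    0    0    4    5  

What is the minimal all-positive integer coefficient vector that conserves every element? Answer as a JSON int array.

Coefficients: [4, 6, 3, 3, 3, 6]

A: 4·6+6·1+3·0 = 30 | 3·0+3·6+6·2 = 30
X: 4·0+6·1+3·8 = 30 | 3·3+3·3+6·2 = 30
G: 4·0+6·0+3·2 = 6 | 3·0+3·0+6·1 = 6
D: 4·0+6·6+3·0 = 36 | 3·0+3·2+6·5 = 36
Q: 4·0+6·7+3·0 = 42 | 3·0+3·4+6·5 = 42
gcd(4,6,3,3,3,6) = 1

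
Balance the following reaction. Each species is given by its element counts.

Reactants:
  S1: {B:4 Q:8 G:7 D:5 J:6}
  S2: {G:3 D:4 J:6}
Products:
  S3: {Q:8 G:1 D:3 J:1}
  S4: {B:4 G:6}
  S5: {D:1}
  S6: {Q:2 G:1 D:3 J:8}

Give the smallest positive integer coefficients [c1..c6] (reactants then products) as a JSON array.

Coefficients: [5, 1, 4, 5, 5, 4]

B: 5·4+1·0 = 20 | 4·0+5·4+5·0+4·0 = 20
Q: 5·8+1·0 = 40 | 4·8+5·0+5·0+4·2 = 40
G: 5·7+1·3 = 38 | 4·1+5·6+5·0+4·1 = 38
D: 5·5+1·4 = 29 | 4·3+5·0+5·1+4·3 = 29
J: 5·6+1·6 = 36 | 4·1+5·0+5·0+4·8 = 36
gcd(5,1,4,5,5,4) = 1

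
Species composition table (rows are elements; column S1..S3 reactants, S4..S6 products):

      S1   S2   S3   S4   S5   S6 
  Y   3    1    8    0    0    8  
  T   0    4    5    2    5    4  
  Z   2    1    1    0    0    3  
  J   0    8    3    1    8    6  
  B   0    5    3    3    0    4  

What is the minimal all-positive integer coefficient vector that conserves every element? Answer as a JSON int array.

Coefficients: [4, 4, 3, 3, 1, 5]

Y: 4·3+4·1+3·8 = 40 | 3·0+1·0+5·8 = 40
T: 4·0+4·4+3·5 = 31 | 3·2+1·5+5·4 = 31
Z: 4·2+4·1+3·1 = 15 | 3·0+1·0+5·3 = 15
J: 4·0+4·8+3·3 = 41 | 3·1+1·8+5·6 = 41
B: 4·0+4·5+3·3 = 29 | 3·3+1·0+5·4 = 29
gcd(4,4,3,3,1,5) = 1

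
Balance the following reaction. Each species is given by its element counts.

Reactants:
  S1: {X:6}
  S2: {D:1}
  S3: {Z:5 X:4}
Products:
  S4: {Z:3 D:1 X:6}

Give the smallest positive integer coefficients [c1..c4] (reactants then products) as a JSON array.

Coefficients: [3, 5, 3, 5]

Z: 3·0+5·0+3·5 = 15 | 5·3 = 15
D: 3·0+5·1+3·0 = 5 | 5·1 = 5
X: 3·6+5·0+3·4 = 30 | 5·6 = 30
gcd(3,5,3,5) = 1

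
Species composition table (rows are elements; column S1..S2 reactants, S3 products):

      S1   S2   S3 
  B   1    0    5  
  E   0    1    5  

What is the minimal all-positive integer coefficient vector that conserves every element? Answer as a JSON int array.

B: 5·1+5·0 = 5 | 1·5 = 5
E: 5·0+5·1 = 5 | 1·5 = 5
gcd(5,5,1) = 1

Coefficients: [5, 5, 1]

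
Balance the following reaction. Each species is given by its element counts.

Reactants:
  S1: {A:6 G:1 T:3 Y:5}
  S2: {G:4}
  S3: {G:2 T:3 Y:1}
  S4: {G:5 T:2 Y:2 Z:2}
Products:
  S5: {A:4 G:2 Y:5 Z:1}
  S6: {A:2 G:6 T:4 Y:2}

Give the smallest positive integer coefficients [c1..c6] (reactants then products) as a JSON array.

A: 3·6+5·0+3·0+1·0 = 18 | 2·4+5·2 = 18
G: 3·1+5·4+3·2+1·5 = 34 | 2·2+5·6 = 34
T: 3·3+5·0+3·3+1·2 = 20 | 2·0+5·4 = 20
Y: 3·5+5·0+3·1+1·2 = 20 | 2·5+5·2 = 20
Z: 3·0+5·0+3·0+1·2 = 2 | 2·1+5·0 = 2
gcd(3,5,3,1,2,5) = 1

Coefficients: [3, 5, 3, 1, 2, 5]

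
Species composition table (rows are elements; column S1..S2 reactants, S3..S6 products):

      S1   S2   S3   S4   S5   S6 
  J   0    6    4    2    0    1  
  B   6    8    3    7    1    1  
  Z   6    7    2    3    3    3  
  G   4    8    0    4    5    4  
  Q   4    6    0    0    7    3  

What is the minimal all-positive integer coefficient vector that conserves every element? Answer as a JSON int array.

Coefficients: [1, 6, 6, 4, 4, 4]

J: 1·0+6·6 = 36 | 6·4+4·2+4·0+4·1 = 36
B: 1·6+6·8 = 54 | 6·3+4·7+4·1+4·1 = 54
Z: 1·6+6·7 = 48 | 6·2+4·3+4·3+4·3 = 48
G: 1·4+6·8 = 52 | 6·0+4·4+4·5+4·4 = 52
Q: 1·4+6·6 = 40 | 6·0+4·0+4·7+4·3 = 40
gcd(1,6,6,4,4,4) = 1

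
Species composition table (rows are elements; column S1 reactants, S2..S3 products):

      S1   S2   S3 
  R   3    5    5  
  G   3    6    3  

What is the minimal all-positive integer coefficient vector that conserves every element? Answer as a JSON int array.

R: 5·3 = 15 | 2·5+1·5 = 15
G: 5·3 = 15 | 2·6+1·3 = 15
gcd(5,2,1) = 1

Coefficients: [5, 2, 1]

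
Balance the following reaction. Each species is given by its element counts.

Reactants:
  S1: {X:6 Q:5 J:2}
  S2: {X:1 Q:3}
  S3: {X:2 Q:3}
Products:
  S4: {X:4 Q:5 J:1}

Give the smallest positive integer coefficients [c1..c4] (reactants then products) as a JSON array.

X: 3·6+4·1+1·2 = 24 | 6·4 = 24
Q: 3·5+4·3+1·3 = 30 | 6·5 = 30
J: 3·2+4·0+1·0 = 6 | 6·1 = 6
gcd(3,4,1,6) = 1

Coefficients: [3, 4, 1, 6]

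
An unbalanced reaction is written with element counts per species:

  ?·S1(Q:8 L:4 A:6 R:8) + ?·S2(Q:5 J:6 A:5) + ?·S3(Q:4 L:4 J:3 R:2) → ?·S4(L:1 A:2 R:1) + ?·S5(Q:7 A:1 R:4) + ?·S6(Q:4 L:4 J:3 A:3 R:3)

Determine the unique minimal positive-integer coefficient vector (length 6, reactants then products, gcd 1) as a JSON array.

Q: 3·8+1·5+2·4 = 37 | 4·0+3·7+4·4 = 37
L: 3·4+1·0+2·4 = 20 | 4·1+3·0+4·4 = 20
J: 3·0+1·6+2·3 = 12 | 4·0+3·0+4·3 = 12
A: 3·6+1·5+2·0 = 23 | 4·2+3·1+4·3 = 23
R: 3·8+1·0+2·2 = 28 | 4·1+3·4+4·3 = 28
gcd(3,1,2,4,3,4) = 1

Coefficients: [3, 1, 2, 4, 3, 4]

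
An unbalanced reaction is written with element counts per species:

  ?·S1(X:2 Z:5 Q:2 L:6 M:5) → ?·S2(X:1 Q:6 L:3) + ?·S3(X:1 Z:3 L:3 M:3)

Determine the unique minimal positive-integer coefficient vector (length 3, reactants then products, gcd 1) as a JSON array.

Coefficients: [3, 1, 5]

X: 3·2 = 6 | 1·1+5·1 = 6
Z: 3·5 = 15 | 1·0+5·3 = 15
Q: 3·2 = 6 | 1·6+5·0 = 6
L: 3·6 = 18 | 1·3+5·3 = 18
M: 3·5 = 15 | 1·0+5·3 = 15
gcd(3,1,5) = 1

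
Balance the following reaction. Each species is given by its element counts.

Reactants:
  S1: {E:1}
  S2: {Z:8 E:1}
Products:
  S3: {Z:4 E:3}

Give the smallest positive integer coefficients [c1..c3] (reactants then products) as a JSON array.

Z: 5·0+1·8 = 8 | 2·4 = 8
E: 5·1+1·1 = 6 | 2·3 = 6
gcd(5,1,2) = 1

Coefficients: [5, 1, 2]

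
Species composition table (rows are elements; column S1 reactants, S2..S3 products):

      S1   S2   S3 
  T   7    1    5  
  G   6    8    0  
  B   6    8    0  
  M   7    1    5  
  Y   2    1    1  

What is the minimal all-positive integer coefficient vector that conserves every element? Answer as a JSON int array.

Coefficients: [4, 3, 5]

T: 4·7 = 28 | 3·1+5·5 = 28
G: 4·6 = 24 | 3·8+5·0 = 24
B: 4·6 = 24 | 3·8+5·0 = 24
M: 4·7 = 28 | 3·1+5·5 = 28
Y: 4·2 = 8 | 3·1+5·1 = 8
gcd(4,3,5) = 1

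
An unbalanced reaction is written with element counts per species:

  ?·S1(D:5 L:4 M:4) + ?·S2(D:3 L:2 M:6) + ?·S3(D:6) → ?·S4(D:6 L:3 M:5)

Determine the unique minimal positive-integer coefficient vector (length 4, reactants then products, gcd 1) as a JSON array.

Coefficients: [3, 3, 2, 6]

D: 3·5+3·3+2·6 = 36 | 6·6 = 36
L: 3·4+3·2+2·0 = 18 | 6·3 = 18
M: 3·4+3·6+2·0 = 30 | 6·5 = 30
gcd(3,3,2,6) = 1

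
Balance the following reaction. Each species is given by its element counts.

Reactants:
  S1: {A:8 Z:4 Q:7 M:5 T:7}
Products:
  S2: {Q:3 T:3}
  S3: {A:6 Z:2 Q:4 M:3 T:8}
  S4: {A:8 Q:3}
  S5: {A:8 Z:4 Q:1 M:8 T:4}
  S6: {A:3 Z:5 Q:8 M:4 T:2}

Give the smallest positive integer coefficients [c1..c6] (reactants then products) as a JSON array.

A: 5·8 = 40 | 1·0+3·6+1·8+1·8+2·3 = 40
Z: 5·4 = 20 | 1·0+3·2+1·0+1·4+2·5 = 20
Q: 5·7 = 35 | 1·3+3·4+1·3+1·1+2·8 = 35
M: 5·5 = 25 | 1·0+3·3+1·0+1·8+2·4 = 25
T: 5·7 = 35 | 1·3+3·8+1·0+1·4+2·2 = 35
gcd(5,1,3,1,1,2) = 1

Coefficients: [5, 1, 3, 1, 1, 2]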